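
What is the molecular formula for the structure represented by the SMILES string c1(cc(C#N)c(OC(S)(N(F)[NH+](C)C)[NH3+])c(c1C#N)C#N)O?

Heavy atoms from the SMILES: 12 C, 1 F, 6 N, 2 O, 1 S.
Implicit hydrogens by atom environment:
  5 × C (aromatic): no H
  4 × C: no H
  4 × N: no H
  2 × C: 3 H each → 6
  1 × C (aromatic): 1 H
  1 × F: no H
  1 × N (charge +1): 3 H
  1 × N (charge +1): 1 H
  1 × O: 1 H
  1 × O: no H
  1 × S: 1 H
  Total hydrogens = 13.
Net charge +2.
Molecular formula: [C12H13FN6O2S]2+

[C12H13FN6O2S]2+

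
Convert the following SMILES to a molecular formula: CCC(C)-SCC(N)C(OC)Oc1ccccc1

C14H23NO2S

Heavy atoms from the SMILES: 14 C, 1 N, 2 O, 1 S.
Implicit hydrogens by atom environment:
  5 × C (aromatic): 1 H each → 5
  3 × C: 3 H each → 9
  3 × C: 1 H each → 3
  2 × C: 2 H each → 4
  2 × O: no H
  1 × C (aromatic): no H
  1 × N: 2 H
  1 × S: no H
  Total hydrogens = 23.
Molecular formula: C14H23NO2S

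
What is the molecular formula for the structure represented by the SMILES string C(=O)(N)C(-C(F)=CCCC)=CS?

Heavy atoms from the SMILES: 8 C, 1 F, 1 N, 1 O, 1 S.
Implicit hydrogens by atom environment:
  3 × C: no H
  2 × C: 2 H each → 4
  2 × C: 1 H each → 2
  1 × C: 3 H
  1 × F: no H
  1 × N: 2 H
  1 × O: no H
  1 × S: 1 H
  Total hydrogens = 12.
Molecular formula: C8H12FNOS

C8H12FNOS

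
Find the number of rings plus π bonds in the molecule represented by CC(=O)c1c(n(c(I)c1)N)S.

4

Molecular formula from the SMILES: C6H7IN2OS.
DoU = (2C + 2 + N − H − X)/2 = (2·6 + 2 + 2 − 7 − 1)/2 = 8/2 = 4.
(Structurally: 1 ring(s) + 3 π bond(s) = 4.)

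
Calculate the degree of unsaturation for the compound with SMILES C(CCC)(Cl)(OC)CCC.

Molecular formula from the SMILES: C8H17ClO.
DoU = (2C + 2 + N − H − X)/2 = (2·8 + 2 + 0 − 17 − 1)/2 = 0/2 = 0.
(Structurally: 0 ring(s) + 0 π bond(s) = 0.)

0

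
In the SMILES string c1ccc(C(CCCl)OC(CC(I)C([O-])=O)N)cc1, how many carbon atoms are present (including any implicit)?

13

The symbol for carbon appears 13 times in the SMILES. Lowercase c denotes aromatic carbon and counts toward C.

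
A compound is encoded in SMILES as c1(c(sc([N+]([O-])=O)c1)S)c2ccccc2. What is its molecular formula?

C10H7NO2S2

Heavy atoms from the SMILES: 10 C, 1 N, 2 O, 2 S.
Implicit hydrogens by atom environment:
  6 × C (aromatic): 1 H each → 6
  4 × C (aromatic): no H
  1 × N (charge +1): no H
  1 × O: no H
  1 × O (charge -1): no H
  1 × S: 1 H
  1 × S (aromatic): no H
  Total hydrogens = 7.
Molecular formula: C10H7NO2S2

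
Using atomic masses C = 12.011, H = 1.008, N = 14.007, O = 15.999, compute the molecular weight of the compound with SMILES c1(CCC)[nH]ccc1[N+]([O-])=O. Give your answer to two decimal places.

154.17

Molecular formula: C7H10N2O2.
M = 7×12.011 + 10×1.008 + 2×14.007 + 2×15.999 = 154.17 g/mol.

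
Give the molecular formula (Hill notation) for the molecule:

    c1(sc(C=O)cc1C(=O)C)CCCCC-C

C13H18O2S

Heavy atoms from the SMILES: 13 C, 2 O, 1 S.
Implicit hydrogens by atom environment:
  5 × C: 2 H each → 10
  3 × C (aromatic): no H
  2 × C: 3 H each → 6
  2 × O: no H
  1 × C (aromatic): 1 H
  1 × C: 1 H
  1 × C: no H
  1 × S (aromatic): no H
  Total hydrogens = 18.
Molecular formula: C13H18O2S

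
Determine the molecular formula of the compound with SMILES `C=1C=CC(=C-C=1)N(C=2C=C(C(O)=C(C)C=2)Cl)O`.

Heavy atoms from the SMILES: 13 C, 1 Cl, 1 N, 2 O.
Implicit hydrogens by atom environment:
  7 × C (aromatic): 1 H each → 7
  5 × C (aromatic): no H
  2 × O: 1 H each → 2
  1 × C: 3 H
  1 × Cl: no H
  1 × N: no H
  Total hydrogens = 12.
Molecular formula: C13H12ClNO2

C13H12ClNO2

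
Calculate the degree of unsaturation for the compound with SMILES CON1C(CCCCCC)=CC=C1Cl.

Molecular formula from the SMILES: C11H18ClNO.
DoU = (2C + 2 + N − H − X)/2 = (2·11 + 2 + 1 − 18 − 1)/2 = 6/2 = 3.
(Structurally: 1 ring(s) + 2 π bond(s) = 3.)

3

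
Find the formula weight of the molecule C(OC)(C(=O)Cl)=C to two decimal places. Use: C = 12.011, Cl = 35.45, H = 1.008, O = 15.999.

120.53

Molecular formula: C4H5ClO2.
M = 4×12.011 + 1×35.45 + 5×1.008 + 2×15.999 = 120.53 g/mol.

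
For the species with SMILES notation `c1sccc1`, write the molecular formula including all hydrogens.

Heavy atoms from the SMILES: 4 C, 1 S.
Implicit hydrogens by atom environment:
  4 × C (aromatic): 1 H each → 4
  1 × S (aromatic): no H
  Total hydrogens = 4.
Molecular formula: C4H4S

C4H4S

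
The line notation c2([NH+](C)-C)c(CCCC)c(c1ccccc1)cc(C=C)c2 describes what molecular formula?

Heavy atoms from the SMILES: 20 C, 1 N.
Implicit hydrogens by atom environment:
  7 × C (aromatic): 1 H each → 7
  5 × C (aromatic): no H
  4 × C: 2 H each → 8
  3 × C: 3 H each → 9
  1 × C: 1 H
  1 × N (charge +1): 1 H
  Total hydrogens = 26.
Net charge +1.
Molecular formula: C20H26N+

C20H26N+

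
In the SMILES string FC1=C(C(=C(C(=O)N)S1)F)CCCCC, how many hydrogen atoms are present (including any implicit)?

Hydrogens are implicit in SMILES; fill each atom to its normal valence:
  4 × C: 2 H each → 8
  4 × C (aromatic): no H
  2 × F: no H
  1 × C: 3 H
  1 × C: no H
  1 × N: 2 H
  1 × O: no H
  1 × S (aromatic): no H
  Total hydrogens = 13.

13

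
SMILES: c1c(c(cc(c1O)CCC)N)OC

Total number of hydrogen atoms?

15

Hydrogens are implicit in SMILES; fill each atom to its normal valence:
  4 × C (aromatic): no H
  2 × C: 3 H each → 6
  2 × C: 2 H each → 4
  2 × C (aromatic): 1 H each → 2
  1 × N: 2 H
  1 × O: 1 H
  1 × O: no H
  Total hydrogens = 15.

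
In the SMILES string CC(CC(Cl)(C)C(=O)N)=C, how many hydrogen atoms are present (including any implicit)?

Hydrogens are implicit in SMILES; fill each atom to its normal valence:
  3 × C: no H
  2 × C: 3 H each → 6
  2 × C: 2 H each → 4
  1 × Cl: no H
  1 × N: 2 H
  1 × O: no H
  Total hydrogens = 12.

12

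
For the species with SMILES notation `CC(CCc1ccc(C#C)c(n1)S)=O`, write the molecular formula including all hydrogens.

C11H11NOS

Heavy atoms from the SMILES: 11 C, 1 N, 1 O, 1 S.
Implicit hydrogens by atom environment:
  3 × C (aromatic): no H
  2 × C: 2 H each → 4
  2 × C (aromatic): 1 H each → 2
  2 × C: no H
  1 × C: 3 H
  1 × C: 1 H
  1 × N (aromatic): no H
  1 × O: no H
  1 × S: 1 H
  Total hydrogens = 11.
Molecular formula: C11H11NOS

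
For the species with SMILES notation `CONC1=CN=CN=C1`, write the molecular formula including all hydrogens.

C5H7N3O

Heavy atoms from the SMILES: 5 C, 3 N, 1 O.
Implicit hydrogens by atom environment:
  3 × C (aromatic): 1 H each → 3
  2 × N (aromatic): no H
  1 × C: 3 H
  1 × C (aromatic): no H
  1 × N: 1 H
  1 × O: no H
  Total hydrogens = 7.
Molecular formula: C5H7N3O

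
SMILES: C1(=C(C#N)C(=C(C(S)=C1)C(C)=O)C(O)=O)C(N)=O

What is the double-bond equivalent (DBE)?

Molecular formula from the SMILES: C11H8N2O4S.
DoU = (2C + 2 + N − H − X)/2 = (2·11 + 2 + 2 − 8 − 0)/2 = 18/2 = 9.
(Structurally: 1 ring(s) + 8 π bond(s) = 9.)

9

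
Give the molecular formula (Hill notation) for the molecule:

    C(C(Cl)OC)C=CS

C5H9ClOS

Heavy atoms from the SMILES: 5 C, 1 Cl, 1 O, 1 S.
Implicit hydrogens by atom environment:
  3 × C: 1 H each → 3
  1 × C: 3 H
  1 × C: 2 H
  1 × Cl: no H
  1 × O: no H
  1 × S: 1 H
  Total hydrogens = 9.
Molecular formula: C5H9ClOS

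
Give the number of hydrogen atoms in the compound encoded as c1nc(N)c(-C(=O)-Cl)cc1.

5

Hydrogens are implicit in SMILES; fill each atom to its normal valence:
  3 × C (aromatic): 1 H each → 3
  2 × C (aromatic): no H
  1 × C: no H
  1 × Cl: no H
  1 × N: 2 H
  1 × N (aromatic): no H
  1 × O: no H
  Total hydrogens = 5.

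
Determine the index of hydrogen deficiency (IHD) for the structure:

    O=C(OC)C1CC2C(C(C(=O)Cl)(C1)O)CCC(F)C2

Molecular formula from the SMILES: C13H18ClFO4.
DoU = (2C + 2 + N − H − X)/2 = (2·13 + 2 + 0 − 18 − 2)/2 = 8/2 = 4.
(Structurally: 2 ring(s) + 2 π bond(s) = 4.)

4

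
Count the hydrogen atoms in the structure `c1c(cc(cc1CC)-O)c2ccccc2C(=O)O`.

14

Hydrogens are implicit in SMILES; fill each atom to its normal valence:
  7 × C (aromatic): 1 H each → 7
  5 × C (aromatic): no H
  2 × O: 1 H each → 2
  1 × C: 3 H
  1 × C: 2 H
  1 × C: no H
  1 × O: no H
  Total hydrogens = 14.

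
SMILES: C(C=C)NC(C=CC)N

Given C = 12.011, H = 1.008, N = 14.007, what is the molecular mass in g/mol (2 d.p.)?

126.20

Molecular formula: C7H14N2.
M = 7×12.011 + 14×1.008 + 2×14.007 = 126.20 g/mol.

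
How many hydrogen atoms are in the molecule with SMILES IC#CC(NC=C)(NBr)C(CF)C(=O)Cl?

8

Hydrogens are implicit in SMILES; fill each atom to its normal valence:
  4 × C: no H
  2 × C: 2 H each → 4
  2 × C: 1 H each → 2
  2 × N: 1 H each → 2
  1 × Br: no H
  1 × Cl: no H
  1 × F: no H
  1 × I: no H
  1 × O: no H
  Total hydrogens = 8.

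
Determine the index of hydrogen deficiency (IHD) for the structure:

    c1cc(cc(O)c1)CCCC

4

Molecular formula from the SMILES: C10H14O.
DoU = (2C + 2 + N − H − X)/2 = (2·10 + 2 + 0 − 14 − 0)/2 = 8/2 = 4.
(Structurally: 1 ring(s) + 3 π bond(s) = 4.)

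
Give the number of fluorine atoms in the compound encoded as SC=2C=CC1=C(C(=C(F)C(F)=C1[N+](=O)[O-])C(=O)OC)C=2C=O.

The symbol for fluorine appears 2 times in the SMILES.

2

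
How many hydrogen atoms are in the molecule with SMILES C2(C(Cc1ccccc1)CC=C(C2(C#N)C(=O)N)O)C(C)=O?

Hydrogens are implicit in SMILES; fill each atom to its normal valence:
  5 × C (aromatic): 1 H each → 5
  5 × C: no H
  3 × C: 1 H each → 3
  2 × C: 2 H each → 4
  2 × O: no H
  1 × C: 3 H
  1 × C (aromatic): no H
  1 × N: 2 H
  1 × N: no H
  1 × O: 1 H
  Total hydrogens = 18.

18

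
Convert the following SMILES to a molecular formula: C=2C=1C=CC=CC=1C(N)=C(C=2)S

Heavy atoms from the SMILES: 10 C, 1 N, 1 S.
Implicit hydrogens by atom environment:
  6 × C (aromatic): 1 H each → 6
  4 × C (aromatic): no H
  1 × N: 2 H
  1 × S: 1 H
  Total hydrogens = 9.
Molecular formula: C10H9NS

C10H9NS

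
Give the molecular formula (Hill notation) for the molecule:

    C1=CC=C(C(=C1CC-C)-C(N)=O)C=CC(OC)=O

Heavy atoms from the SMILES: 14 C, 1 N, 3 O.
Implicit hydrogens by atom environment:
  3 × C (aromatic): 1 H each → 3
  3 × C (aromatic): no H
  3 × O: no H
  2 × C: 3 H each → 6
  2 × C: 2 H each → 4
  2 × C: 1 H each → 2
  2 × C: no H
  1 × N: 2 H
  Total hydrogens = 17.
Molecular formula: C14H17NO3

C14H17NO3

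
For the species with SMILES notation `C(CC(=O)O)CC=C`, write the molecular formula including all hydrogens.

C6H10O2

Heavy atoms from the SMILES: 6 C, 2 O.
Implicit hydrogens by atom environment:
  4 × C: 2 H each → 8
  1 × C: 1 H
  1 × C: no H
  1 × O: 1 H
  1 × O: no H
  Total hydrogens = 10.
Molecular formula: C6H10O2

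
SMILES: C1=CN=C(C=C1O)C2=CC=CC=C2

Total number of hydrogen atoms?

Hydrogens are implicit in SMILES; fill each atom to its normal valence:
  8 × C (aromatic): 1 H each → 8
  3 × C (aromatic): no H
  1 × N (aromatic): no H
  1 × O: 1 H
  Total hydrogens = 9.

9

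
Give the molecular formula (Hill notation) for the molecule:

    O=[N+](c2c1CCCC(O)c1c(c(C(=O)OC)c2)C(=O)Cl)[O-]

Heavy atoms from the SMILES: 13 C, 1 Cl, 1 N, 6 O.
Implicit hydrogens by atom environment:
  5 × C (aromatic): no H
  4 × O: no H
  3 × C: 2 H each → 6
  2 × C: no H
  1 × C: 3 H
  1 × C (aromatic): 1 H
  1 × C: 1 H
  1 × Cl: no H
  1 × N (charge +1): no H
  1 × O: 1 H
  1 × O (charge -1): no H
  Total hydrogens = 12.
Molecular formula: C13H12ClNO6

C13H12ClNO6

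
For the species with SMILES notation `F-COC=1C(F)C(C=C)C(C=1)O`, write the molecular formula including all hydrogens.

C8H10F2O2

Heavy atoms from the SMILES: 8 C, 2 F, 2 O.
Implicit hydrogens by atom environment:
  5 × C: 1 H each → 5
  2 × C: 2 H each → 4
  2 × F: no H
  1 × C: no H
  1 × O: 1 H
  1 × O: no H
  Total hydrogens = 10.
Molecular formula: C8H10F2O2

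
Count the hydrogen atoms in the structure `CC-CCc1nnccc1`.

12

Hydrogens are implicit in SMILES; fill each atom to its normal valence:
  3 × C: 2 H each → 6
  3 × C (aromatic): 1 H each → 3
  2 × N (aromatic): no H
  1 × C: 3 H
  1 × C (aromatic): no H
  Total hydrogens = 12.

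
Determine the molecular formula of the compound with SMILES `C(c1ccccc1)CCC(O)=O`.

Heavy atoms from the SMILES: 10 C, 2 O.
Implicit hydrogens by atom environment:
  5 × C (aromatic): 1 H each → 5
  3 × C: 2 H each → 6
  1 × C (aromatic): no H
  1 × C: no H
  1 × O: 1 H
  1 × O: no H
  Total hydrogens = 12.
Molecular formula: C10H12O2

C10H12O2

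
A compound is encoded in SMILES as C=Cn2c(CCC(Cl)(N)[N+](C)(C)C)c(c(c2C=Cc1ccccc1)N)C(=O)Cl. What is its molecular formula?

Heavy atoms from the SMILES: 21 C, 2 Cl, 4 N, 1 O.
Implicit hydrogens by atom environment:
  5 × C (aromatic): 1 H each → 5
  5 × C (aromatic): no H
  3 × C: 3 H each → 9
  3 × C: 2 H each → 6
  3 × C: 1 H each → 3
  2 × C: no H
  2 × Cl: no H
  2 × N: 2 H each → 4
  1 × N (aromatic): no H
  1 × N (charge +1): no H
  1 × O: no H
  Total hydrogens = 27.
Net charge +1.
Molecular formula: C21H27Cl2N4O+

C21H27Cl2N4O+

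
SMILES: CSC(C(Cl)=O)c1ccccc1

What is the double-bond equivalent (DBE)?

5

Molecular formula from the SMILES: C9H9ClOS.
DoU = (2C + 2 + N − H − X)/2 = (2·9 + 2 + 0 − 9 − 1)/2 = 10/2 = 5.
(Structurally: 1 ring(s) + 4 π bond(s) = 5.)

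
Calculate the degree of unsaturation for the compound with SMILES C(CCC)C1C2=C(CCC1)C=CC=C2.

Molecular formula from the SMILES: C14H20.
DoU = (2C + 2 + N − H − X)/2 = (2·14 + 2 + 0 − 20 − 0)/2 = 10/2 = 5.
(Structurally: 2 ring(s) + 3 π bond(s) = 5.)

5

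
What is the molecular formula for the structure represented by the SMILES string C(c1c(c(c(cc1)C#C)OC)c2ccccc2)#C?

C17H12O

Heavy atoms from the SMILES: 17 C, 1 O.
Implicit hydrogens by atom environment:
  7 × C (aromatic): 1 H each → 7
  5 × C (aromatic): no H
  2 × C: 1 H each → 2
  2 × C: no H
  1 × C: 3 H
  1 × O: no H
  Total hydrogens = 12.
Molecular formula: C17H12O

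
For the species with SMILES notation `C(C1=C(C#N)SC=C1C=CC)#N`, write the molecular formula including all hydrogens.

C9H6N2S

Heavy atoms from the SMILES: 9 C, 2 N, 1 S.
Implicit hydrogens by atom environment:
  3 × C (aromatic): no H
  2 × C: 1 H each → 2
  2 × C: no H
  2 × N: no H
  1 × C: 3 H
  1 × C (aromatic): 1 H
  1 × S (aromatic): no H
  Total hydrogens = 6.
Molecular formula: C9H6N2S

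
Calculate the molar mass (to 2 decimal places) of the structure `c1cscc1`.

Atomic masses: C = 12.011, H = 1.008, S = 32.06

Molecular formula: C4H4S.
M = 4×12.011 + 4×1.008 + 1×32.06 = 84.14 g/mol.

84.14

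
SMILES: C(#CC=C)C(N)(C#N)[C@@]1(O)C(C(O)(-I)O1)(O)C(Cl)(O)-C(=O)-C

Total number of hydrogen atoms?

Hydrogens are implicit in SMILES; fill each atom to its normal valence:
  9 × C: no H
  4 × O: 1 H each → 4
  2 × O: no H
  1 × C: 3 H
  1 × C: 2 H
  1 × C: 1 H
  1 × Cl: no H
  1 × I: no H
  1 × N: 2 H
  1 × N: no H
  Total hydrogens = 12.

12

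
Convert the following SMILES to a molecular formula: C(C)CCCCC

C7H16

Heavy atoms from the SMILES: 7 C.
Implicit hydrogens by atom environment:
  5 × C: 2 H each → 10
  2 × C: 3 H each → 6
  Total hydrogens = 16.
Molecular formula: C7H16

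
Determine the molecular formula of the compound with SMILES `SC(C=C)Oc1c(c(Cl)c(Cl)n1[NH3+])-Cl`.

C7H8Cl3N2OS+

Heavy atoms from the SMILES: 7 C, 3 Cl, 2 N, 1 O, 1 S.
Implicit hydrogens by atom environment:
  4 × C (aromatic): no H
  3 × Cl: no H
  2 × C: 1 H each → 2
  1 × C: 2 H
  1 × N (charge +1): 3 H
  1 × N (aromatic): no H
  1 × O: no H
  1 × S: 1 H
  Total hydrogens = 8.
Net charge +1.
Molecular formula: C7H8Cl3N2OS+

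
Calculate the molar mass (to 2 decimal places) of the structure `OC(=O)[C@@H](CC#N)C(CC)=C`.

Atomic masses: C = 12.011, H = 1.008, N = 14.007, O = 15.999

153.18

Molecular formula: C8H11NO2.
M = 8×12.011 + 11×1.008 + 1×14.007 + 2×15.999 = 153.18 g/mol.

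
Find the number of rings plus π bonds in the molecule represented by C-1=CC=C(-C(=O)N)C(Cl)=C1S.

5

Molecular formula from the SMILES: C7H6ClNOS.
DoU = (2C + 2 + N − H − X)/2 = (2·7 + 2 + 1 − 6 − 1)/2 = 10/2 = 5.
(Structurally: 1 ring(s) + 4 π bond(s) = 5.)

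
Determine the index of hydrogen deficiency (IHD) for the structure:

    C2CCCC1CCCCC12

Molecular formula from the SMILES: C10H18.
DoU = (2C + 2 + N − H − X)/2 = (2·10 + 2 + 0 − 18 − 0)/2 = 4/2 = 2.
(Structurally: 2 ring(s) + 0 π bond(s) = 2.)

2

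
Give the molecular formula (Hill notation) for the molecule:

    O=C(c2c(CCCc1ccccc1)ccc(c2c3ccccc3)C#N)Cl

C23H18ClNO

Heavy atoms from the SMILES: 23 C, 1 Cl, 1 N, 1 O.
Implicit hydrogens by atom environment:
  12 × C (aromatic): 1 H each → 12
  6 × C (aromatic): no H
  3 × C: 2 H each → 6
  2 × C: no H
  1 × Cl: no H
  1 × N: no H
  1 × O: no H
  Total hydrogens = 18.
Molecular formula: C23H18ClNO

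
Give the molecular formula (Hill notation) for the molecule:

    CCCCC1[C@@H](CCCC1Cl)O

Heavy atoms from the SMILES: 10 C, 1 Cl, 1 O.
Implicit hydrogens by atom environment:
  6 × C: 2 H each → 12
  3 × C: 1 H each → 3
  1 × C: 3 H
  1 × Cl: no H
  1 × O: 1 H
  Total hydrogens = 19.
Molecular formula: C10H19ClO

C10H19ClO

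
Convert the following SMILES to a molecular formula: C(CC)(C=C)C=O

Heavy atoms from the SMILES: 6 C, 1 O.
Implicit hydrogens by atom environment:
  3 × C: 1 H each → 3
  2 × C: 2 H each → 4
  1 × C: 3 H
  1 × O: no H
  Total hydrogens = 10.
Molecular formula: C6H10O

C6H10O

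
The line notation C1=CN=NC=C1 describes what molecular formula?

Heavy atoms from the SMILES: 4 C, 2 N.
Implicit hydrogens by atom environment:
  4 × C (aromatic): 1 H each → 4
  2 × N (aromatic): no H
  Total hydrogens = 4.
Molecular formula: C4H4N2

C4H4N2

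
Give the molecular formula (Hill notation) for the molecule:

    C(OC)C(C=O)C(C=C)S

Heavy atoms from the SMILES: 7 C, 2 O, 1 S.
Implicit hydrogens by atom environment:
  4 × C: 1 H each → 4
  2 × C: 2 H each → 4
  2 × O: no H
  1 × C: 3 H
  1 × S: 1 H
  Total hydrogens = 12.
Molecular formula: C7H12O2S

C7H12O2S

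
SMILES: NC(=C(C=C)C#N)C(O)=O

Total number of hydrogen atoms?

Hydrogens are implicit in SMILES; fill each atom to its normal valence:
  4 × C: no H
  1 × C: 2 H
  1 × C: 1 H
  1 × N: 2 H
  1 × N: no H
  1 × O: 1 H
  1 × O: no H
  Total hydrogens = 6.

6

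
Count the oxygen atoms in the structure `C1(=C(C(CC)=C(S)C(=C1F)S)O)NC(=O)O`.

The symbol for oxygen appears 3 times in the SMILES.

3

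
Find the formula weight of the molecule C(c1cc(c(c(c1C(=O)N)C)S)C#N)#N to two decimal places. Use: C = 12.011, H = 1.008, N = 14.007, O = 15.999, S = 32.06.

Molecular formula: C10H7N3OS.
M = 10×12.011 + 7×1.008 + 3×14.007 + 1×15.999 + 1×32.06 = 217.25 g/mol.

217.25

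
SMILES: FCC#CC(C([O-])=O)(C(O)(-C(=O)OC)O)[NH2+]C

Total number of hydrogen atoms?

Hydrogens are implicit in SMILES; fill each atom to its normal valence:
  6 × C: no H
  3 × O: no H
  2 × C: 3 H each → 6
  2 × O: 1 H each → 2
  1 × C: 2 H
  1 × F: no H
  1 × N (charge +1): 2 H
  1 × O (charge -1): no H
  Total hydrogens = 12.

12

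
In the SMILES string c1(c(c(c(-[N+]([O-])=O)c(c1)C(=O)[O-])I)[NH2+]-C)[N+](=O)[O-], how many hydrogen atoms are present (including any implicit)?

Hydrogens are implicit in SMILES; fill each atom to its normal valence:
  5 × C (aromatic): no H
  3 × O: no H
  3 × O (charge -1): no H
  2 × N (charge +1): no H
  1 × C: 3 H
  1 × C (aromatic): 1 H
  1 × C: no H
  1 × I: no H
  1 × N (charge +1): 2 H
  Total hydrogens = 6.

6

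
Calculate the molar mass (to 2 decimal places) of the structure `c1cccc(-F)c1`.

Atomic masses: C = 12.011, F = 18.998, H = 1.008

96.10

Molecular formula: C6H5F.
M = 6×12.011 + 1×18.998 + 5×1.008 = 96.10 g/mol.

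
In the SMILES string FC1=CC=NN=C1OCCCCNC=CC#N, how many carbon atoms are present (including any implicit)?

The symbol for carbon appears 11 times in the SMILES.

11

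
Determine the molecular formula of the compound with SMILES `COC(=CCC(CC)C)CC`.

Heavy atoms from the SMILES: 10 C, 1 O.
Implicit hydrogens by atom environment:
  4 × C: 3 H each → 12
  3 × C: 2 H each → 6
  2 × C: 1 H each → 2
  1 × C: no H
  1 × O: no H
  Total hydrogens = 20.
Molecular formula: C10H20O

C10H20O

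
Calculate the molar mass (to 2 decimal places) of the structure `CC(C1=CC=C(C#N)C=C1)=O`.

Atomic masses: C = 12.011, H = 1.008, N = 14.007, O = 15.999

Molecular formula: C9H7NO.
M = 9×12.011 + 7×1.008 + 1×14.007 + 1×15.999 = 145.16 g/mol.

145.16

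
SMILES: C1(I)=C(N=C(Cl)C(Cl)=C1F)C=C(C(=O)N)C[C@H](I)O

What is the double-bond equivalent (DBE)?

Molecular formula from the SMILES: C10H7Cl2FI2N2O2.
DoU = (2C + 2 + N − H − X)/2 = (2·10 + 2 + 2 − 7 − 5)/2 = 12/2 = 6.
(Structurally: 1 ring(s) + 5 π bond(s) = 6.)

6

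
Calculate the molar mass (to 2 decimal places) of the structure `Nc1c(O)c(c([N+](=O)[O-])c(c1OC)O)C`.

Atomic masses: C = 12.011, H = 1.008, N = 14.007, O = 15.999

214.18

Molecular formula: C8H10N2O5.
M = 8×12.011 + 10×1.008 + 2×14.007 + 5×15.999 = 214.18 g/mol.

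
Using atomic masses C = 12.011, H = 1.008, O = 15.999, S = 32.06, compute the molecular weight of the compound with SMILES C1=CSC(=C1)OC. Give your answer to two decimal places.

Molecular formula: C5H6OS.
M = 5×12.011 + 6×1.008 + 1×15.999 + 1×32.06 = 114.16 g/mol.

114.16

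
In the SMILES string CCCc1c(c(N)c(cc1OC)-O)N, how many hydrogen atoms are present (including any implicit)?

Hydrogens are implicit in SMILES; fill each atom to its normal valence:
  5 × C (aromatic): no H
  2 × C: 3 H each → 6
  2 × C: 2 H each → 4
  2 × N: 2 H each → 4
  1 × C (aromatic): 1 H
  1 × O: 1 H
  1 × O: no H
  Total hydrogens = 16.

16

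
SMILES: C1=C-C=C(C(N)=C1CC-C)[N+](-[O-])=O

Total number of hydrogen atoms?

Hydrogens are implicit in SMILES; fill each atom to its normal valence:
  3 × C (aromatic): 1 H each → 3
  3 × C (aromatic): no H
  2 × C: 2 H each → 4
  1 × C: 3 H
  1 × N: 2 H
  1 × N (charge +1): no H
  1 × O: no H
  1 × O (charge -1): no H
  Total hydrogens = 12.

12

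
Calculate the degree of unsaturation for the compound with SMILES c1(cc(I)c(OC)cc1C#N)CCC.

6

Molecular formula from the SMILES: C11H12INO.
DoU = (2C + 2 + N − H − X)/2 = (2·11 + 2 + 1 − 12 − 1)/2 = 12/2 = 6.
(Structurally: 1 ring(s) + 5 π bond(s) = 6.)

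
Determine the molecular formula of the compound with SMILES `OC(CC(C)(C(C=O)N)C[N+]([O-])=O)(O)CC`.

Heavy atoms from the SMILES: 9 C, 2 N, 5 O.
Implicit hydrogens by atom environment:
  3 × C: 2 H each → 6
  2 × C: 3 H each → 6
  2 × C: 1 H each → 2
  2 × C: no H
  2 × O: 1 H each → 2
  2 × O: no H
  1 × N: 2 H
  1 × N (charge +1): no H
  1 × O (charge -1): no H
  Total hydrogens = 18.
Molecular formula: C9H18N2O5

C9H18N2O5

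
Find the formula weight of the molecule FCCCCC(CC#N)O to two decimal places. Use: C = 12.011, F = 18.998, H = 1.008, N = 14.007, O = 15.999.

Molecular formula: C7H12FNO.
M = 7×12.011 + 1×18.998 + 12×1.008 + 1×14.007 + 1×15.999 = 145.18 g/mol.

145.18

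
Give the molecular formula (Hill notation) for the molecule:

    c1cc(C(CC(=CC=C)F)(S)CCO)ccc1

C14H17FOS

Heavy atoms from the SMILES: 14 C, 1 F, 1 O, 1 S.
Implicit hydrogens by atom environment:
  5 × C (aromatic): 1 H each → 5
  4 × C: 2 H each → 8
  2 × C: 1 H each → 2
  2 × C: no H
  1 × C (aromatic): no H
  1 × F: no H
  1 × O: 1 H
  1 × S: 1 H
  Total hydrogens = 17.
Molecular formula: C14H17FOS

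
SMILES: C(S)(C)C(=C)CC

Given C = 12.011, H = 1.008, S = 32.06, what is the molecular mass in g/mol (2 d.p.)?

Molecular formula: C6H12S.
M = 6×12.011 + 12×1.008 + 1×32.06 = 116.22 g/mol.

116.22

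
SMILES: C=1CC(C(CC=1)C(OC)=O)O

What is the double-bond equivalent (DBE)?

Molecular formula from the SMILES: C8H12O3.
DoU = (2C + 2 + N − H − X)/2 = (2·8 + 2 + 0 − 12 − 0)/2 = 6/2 = 3.
(Structurally: 1 ring(s) + 2 π bond(s) = 3.)

3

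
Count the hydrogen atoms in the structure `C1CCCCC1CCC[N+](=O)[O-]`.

Hydrogens are implicit in SMILES; fill each atom to its normal valence:
  8 × C: 2 H each → 16
  1 × C: 1 H
  1 × N (charge +1): no H
  1 × O: no H
  1 × O (charge -1): no H
  Total hydrogens = 17.

17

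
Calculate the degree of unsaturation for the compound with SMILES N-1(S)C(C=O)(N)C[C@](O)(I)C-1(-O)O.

2

Molecular formula from the SMILES: C5H9IN2O4S.
DoU = (2C + 2 + N − H − X)/2 = (2·5 + 2 + 2 − 9 − 1)/2 = 4/2 = 2.
(Structurally: 1 ring(s) + 1 π bond(s) = 2.)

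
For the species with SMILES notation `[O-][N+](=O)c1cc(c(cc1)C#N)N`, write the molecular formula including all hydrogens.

Heavy atoms from the SMILES: 7 C, 3 N, 2 O.
Implicit hydrogens by atom environment:
  3 × C (aromatic): 1 H each → 3
  3 × C (aromatic): no H
  1 × C: no H
  1 × N: 2 H
  1 × N: no H
  1 × N (charge +1): no H
  1 × O: no H
  1 × O (charge -1): no H
  Total hydrogens = 5.
Molecular formula: C7H5N3O2

C7H5N3O2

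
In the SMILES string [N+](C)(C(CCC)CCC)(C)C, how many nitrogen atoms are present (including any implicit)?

The symbol for nitrogen appears 1 time in the SMILES.

1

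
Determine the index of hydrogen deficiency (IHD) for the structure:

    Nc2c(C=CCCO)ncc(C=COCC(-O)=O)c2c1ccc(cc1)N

11

Molecular formula from the SMILES: C19H21N3O4.
DoU = (2C + 2 + N − H − X)/2 = (2·19 + 2 + 3 − 21 − 0)/2 = 22/2 = 11.
(Structurally: 2 ring(s) + 9 π bond(s) = 11.)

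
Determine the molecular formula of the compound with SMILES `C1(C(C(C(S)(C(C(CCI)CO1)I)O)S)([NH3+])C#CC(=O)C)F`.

Heavy atoms from the SMILES: 13 C, 1 F, 2 I, 1 N, 3 O, 2 S.
Implicit hydrogens by atom environment:
  5 × C: no H
  4 × C: 1 H each → 4
  3 × C: 2 H each → 6
  2 × I: no H
  2 × O: no H
  2 × S: 1 H each → 2
  1 × C: 3 H
  1 × F: no H
  1 × N (charge +1): 3 H
  1 × O: 1 H
  Total hydrogens = 19.
Net charge +1.
Molecular formula: C13H19FI2NO3S2+

C13H19FI2NO3S2+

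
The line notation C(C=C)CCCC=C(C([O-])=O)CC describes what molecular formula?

C11H17O2-

Heavy atoms from the SMILES: 11 C, 2 O.
Implicit hydrogens by atom environment:
  6 × C: 2 H each → 12
  2 × C: 1 H each → 2
  2 × C: no H
  1 × C: 3 H
  1 × O: no H
  1 × O (charge -1): no H
  Total hydrogens = 17.
Net charge -1.
Molecular formula: C11H17O2-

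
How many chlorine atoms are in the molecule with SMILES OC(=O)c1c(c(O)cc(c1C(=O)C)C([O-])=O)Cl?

1

The symbol for chlorine appears 1 time in the SMILES.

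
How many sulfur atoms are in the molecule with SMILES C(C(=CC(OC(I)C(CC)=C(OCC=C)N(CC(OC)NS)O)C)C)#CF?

1

The symbol for sulfur appears 1 time in the SMILES.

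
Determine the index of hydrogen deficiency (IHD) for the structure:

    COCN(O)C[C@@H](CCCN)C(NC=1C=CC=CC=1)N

4

Molecular formula from the SMILES: C14H26N4O2.
DoU = (2C + 2 + N − H − X)/2 = (2·14 + 2 + 4 − 26 − 0)/2 = 8/2 = 4.
(Structurally: 1 ring(s) + 3 π bond(s) = 4.)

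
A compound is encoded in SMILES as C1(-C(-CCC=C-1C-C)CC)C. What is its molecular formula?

C11H20

Heavy atoms from the SMILES: 11 C.
Implicit hydrogens by atom environment:
  4 × C: 2 H each → 8
  3 × C: 3 H each → 9
  3 × C: 1 H each → 3
  1 × C: no H
  Total hydrogens = 20.
Molecular formula: C11H20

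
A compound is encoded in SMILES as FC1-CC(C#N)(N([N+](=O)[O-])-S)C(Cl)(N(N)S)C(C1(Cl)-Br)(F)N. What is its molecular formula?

C7H9BrCl2F2N6O2S2

Heavy atoms from the SMILES: 1 Br, 7 C, 2 Cl, 2 F, 6 N, 2 O, 2 S.
Implicit hydrogens by atom environment:
  5 × C: no H
  3 × N: no H
  2 × Cl: no H
  2 × F: no H
  2 × N: 2 H each → 4
  2 × S: 1 H each → 2
  1 × Br: no H
  1 × C: 2 H
  1 × C: 1 H
  1 × N (charge +1): no H
  1 × O: no H
  1 × O (charge -1): no H
  Total hydrogens = 9.
Molecular formula: C7H9BrCl2F2N6O2S2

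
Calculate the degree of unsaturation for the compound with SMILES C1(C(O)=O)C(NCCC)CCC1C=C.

3

Molecular formula from the SMILES: C11H19NO2.
DoU = (2C + 2 + N − H − X)/2 = (2·11 + 2 + 1 − 19 − 0)/2 = 6/2 = 3.
(Structurally: 1 ring(s) + 2 π bond(s) = 3.)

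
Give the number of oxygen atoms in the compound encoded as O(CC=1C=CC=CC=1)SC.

The symbol for oxygen appears 1 time in the SMILES.

1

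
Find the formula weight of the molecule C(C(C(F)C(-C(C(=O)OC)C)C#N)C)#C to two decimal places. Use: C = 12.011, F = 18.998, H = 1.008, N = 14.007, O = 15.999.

Molecular formula: C11H14FNO2.
M = 11×12.011 + 1×18.998 + 14×1.008 + 1×14.007 + 2×15.999 = 211.24 g/mol.

211.24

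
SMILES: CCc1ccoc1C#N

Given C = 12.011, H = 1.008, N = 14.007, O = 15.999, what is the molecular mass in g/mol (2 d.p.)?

121.14

Molecular formula: C7H7NO.
M = 7×12.011 + 7×1.008 + 1×14.007 + 1×15.999 = 121.14 g/mol.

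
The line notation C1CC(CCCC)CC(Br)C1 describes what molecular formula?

C10H19Br

Heavy atoms from the SMILES: 1 Br, 10 C.
Implicit hydrogens by atom environment:
  7 × C: 2 H each → 14
  2 × C: 1 H each → 2
  1 × Br: no H
  1 × C: 3 H
  Total hydrogens = 19.
Molecular formula: C10H19Br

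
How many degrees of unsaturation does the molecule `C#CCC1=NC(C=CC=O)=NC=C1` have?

8

Molecular formula from the SMILES: C10H8N2O.
DoU = (2C + 2 + N − H − X)/2 = (2·10 + 2 + 2 − 8 − 0)/2 = 16/2 = 8.
(Structurally: 1 ring(s) + 7 π bond(s) = 8.)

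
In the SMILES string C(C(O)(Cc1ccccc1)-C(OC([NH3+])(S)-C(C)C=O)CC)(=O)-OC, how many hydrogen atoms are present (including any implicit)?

26

Hydrogens are implicit in SMILES; fill each atom to its normal valence:
  5 × C (aromatic): 1 H each → 5
  4 × O: no H
  3 × C: 3 H each → 9
  3 × C: 1 H each → 3
  3 × C: no H
  2 × C: 2 H each → 4
  1 × C (aromatic): no H
  1 × N (charge +1): 3 H
  1 × O: 1 H
  1 × S: 1 H
  Total hydrogens = 26.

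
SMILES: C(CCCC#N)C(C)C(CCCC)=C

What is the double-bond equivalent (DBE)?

Molecular formula from the SMILES: C13H23N.
DoU = (2C + 2 + N − H − X)/2 = (2·13 + 2 + 1 − 23 − 0)/2 = 6/2 = 3.
(Structurally: 0 ring(s) + 3 π bond(s) = 3.)

3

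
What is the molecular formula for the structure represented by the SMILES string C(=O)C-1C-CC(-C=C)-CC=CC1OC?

C12H18O2

Heavy atoms from the SMILES: 12 C, 2 O.
Implicit hydrogens by atom environment:
  7 × C: 1 H each → 7
  4 × C: 2 H each → 8
  2 × O: no H
  1 × C: 3 H
  Total hydrogens = 18.
Molecular formula: C12H18O2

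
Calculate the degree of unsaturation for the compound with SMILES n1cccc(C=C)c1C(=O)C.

6

Molecular formula from the SMILES: C9H9NO.
DoU = (2C + 2 + N − H − X)/2 = (2·9 + 2 + 1 − 9 − 0)/2 = 12/2 = 6.
(Structurally: 1 ring(s) + 5 π bond(s) = 6.)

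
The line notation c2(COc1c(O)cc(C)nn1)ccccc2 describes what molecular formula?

C12H12N2O2

Heavy atoms from the SMILES: 12 C, 2 N, 2 O.
Implicit hydrogens by atom environment:
  6 × C (aromatic): 1 H each → 6
  4 × C (aromatic): no H
  2 × N (aromatic): no H
  1 × C: 3 H
  1 × C: 2 H
  1 × O: 1 H
  1 × O: no H
  Total hydrogens = 12.
Molecular formula: C12H12N2O2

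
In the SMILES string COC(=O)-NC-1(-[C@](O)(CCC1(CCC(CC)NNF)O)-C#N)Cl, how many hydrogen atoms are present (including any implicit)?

22

Hydrogens are implicit in SMILES; fill each atom to its normal valence:
  5 × C: 2 H each → 10
  5 × C: no H
  3 × N: 1 H each → 3
  2 × C: 3 H each → 6
  2 × O: 1 H each → 2
  2 × O: no H
  1 × C: 1 H
  1 × Cl: no H
  1 × F: no H
  1 × N: no H
  Total hydrogens = 22.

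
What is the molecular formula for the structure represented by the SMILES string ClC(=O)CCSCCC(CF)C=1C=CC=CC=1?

C13H16ClFOS

Heavy atoms from the SMILES: 13 C, 1 Cl, 1 F, 1 O, 1 S.
Implicit hydrogens by atom environment:
  5 × C: 2 H each → 10
  5 × C (aromatic): 1 H each → 5
  1 × C: 1 H
  1 × C: no H
  1 × C (aromatic): no H
  1 × Cl: no H
  1 × F: no H
  1 × O: no H
  1 × S: no H
  Total hydrogens = 16.
Molecular formula: C13H16ClFOS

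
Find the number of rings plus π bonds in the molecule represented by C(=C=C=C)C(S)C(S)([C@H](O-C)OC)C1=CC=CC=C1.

7

Molecular formula from the SMILES: C15H18O2S2.
DoU = (2C + 2 + N − H − X)/2 = (2·15 + 2 + 0 − 18 − 0)/2 = 14/2 = 7.
(Structurally: 1 ring(s) + 6 π bond(s) = 7.)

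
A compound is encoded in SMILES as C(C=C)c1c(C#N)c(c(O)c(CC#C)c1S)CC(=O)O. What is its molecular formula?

C15H13NO3S

Heavy atoms from the SMILES: 15 C, 1 N, 3 O, 1 S.
Implicit hydrogens by atom environment:
  6 × C (aromatic): no H
  4 × C: 2 H each → 8
  3 × C: no H
  2 × C: 1 H each → 2
  2 × O: 1 H each → 2
  1 × N: no H
  1 × O: no H
  1 × S: 1 H
  Total hydrogens = 13.
Molecular formula: C15H13NO3S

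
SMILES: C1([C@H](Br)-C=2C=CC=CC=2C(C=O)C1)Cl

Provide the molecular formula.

C11H10BrClO

Heavy atoms from the SMILES: 1 Br, 11 C, 1 Cl, 1 O.
Implicit hydrogens by atom environment:
  4 × C (aromatic): 1 H each → 4
  4 × C: 1 H each → 4
  2 × C (aromatic): no H
  1 × Br: no H
  1 × C: 2 H
  1 × Cl: no H
  1 × O: no H
  Total hydrogens = 10.
Molecular formula: C11H10BrClO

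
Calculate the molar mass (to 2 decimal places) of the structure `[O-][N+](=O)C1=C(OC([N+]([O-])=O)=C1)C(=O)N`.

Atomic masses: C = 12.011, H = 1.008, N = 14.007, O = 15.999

Molecular formula: C5H3N3O6.
M = 5×12.011 + 3×1.008 + 3×14.007 + 6×15.999 = 201.09 g/mol.

201.09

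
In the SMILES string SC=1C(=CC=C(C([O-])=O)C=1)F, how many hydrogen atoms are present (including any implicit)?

Hydrogens are implicit in SMILES; fill each atom to its normal valence:
  3 × C (aromatic): 1 H each → 3
  3 × C (aromatic): no H
  1 × C: no H
  1 × F: no H
  1 × O: no H
  1 × O (charge -1): no H
  1 × S: 1 H
  Total hydrogens = 4.

4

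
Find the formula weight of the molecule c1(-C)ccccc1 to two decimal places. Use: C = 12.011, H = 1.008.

92.14

Molecular formula: C7H8.
M = 7×12.011 + 8×1.008 = 92.14 g/mol.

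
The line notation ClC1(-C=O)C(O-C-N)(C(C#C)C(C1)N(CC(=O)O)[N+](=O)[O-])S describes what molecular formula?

C11H14ClN3O6S

Heavy atoms from the SMILES: 11 C, 1 Cl, 3 N, 6 O, 1 S.
Implicit hydrogens by atom environment:
  4 × C: 1 H each → 4
  4 × C: no H
  4 × O: no H
  3 × C: 2 H each → 6
  1 × Cl: no H
  1 × N: 2 H
  1 × N: no H
  1 × N (charge +1): no H
  1 × O: 1 H
  1 × O (charge -1): no H
  1 × S: 1 H
  Total hydrogens = 14.
Molecular formula: C11H14ClN3O6S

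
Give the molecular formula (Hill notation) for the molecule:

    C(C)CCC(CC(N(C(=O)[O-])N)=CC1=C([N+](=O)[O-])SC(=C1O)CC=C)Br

Heavy atoms from the SMILES: 1 Br, 16 C, 3 N, 5 O, 1 S.
Implicit hydrogens by atom environment:
  6 × C: 2 H each → 12
  4 × C (aromatic): no H
  3 × C: 1 H each → 3
  2 × C: no H
  2 × O: no H
  2 × O (charge -1): no H
  1 × Br: no H
  1 × C: 3 H
  1 × N: 2 H
  1 × N (charge +1): no H
  1 × N: no H
  1 × O: 1 H
  1 × S (aromatic): no H
  Total hydrogens = 21.
Net charge -1.
Molecular formula: C16H21BrN3O5S-

C16H21BrN3O5S-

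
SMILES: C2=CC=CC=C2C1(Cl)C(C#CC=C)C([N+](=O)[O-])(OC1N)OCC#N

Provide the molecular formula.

C16H14ClN3O4

Heavy atoms from the SMILES: 16 C, 1 Cl, 3 N, 4 O.
Implicit hydrogens by atom environment:
  5 × C (aromatic): 1 H each → 5
  5 × C: no H
  3 × C: 1 H each → 3
  3 × O: no H
  2 × C: 2 H each → 4
  1 × C (aromatic): no H
  1 × Cl: no H
  1 × N: 2 H
  1 × N: no H
  1 × N (charge +1): no H
  1 × O (charge -1): no H
  Total hydrogens = 14.
Molecular formula: C16H14ClN3O4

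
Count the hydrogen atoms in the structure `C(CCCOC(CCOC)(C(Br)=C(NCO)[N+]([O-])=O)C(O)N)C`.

Hydrogens are implicit in SMILES; fill each atom to its normal valence:
  7 × C: 2 H each → 14
  3 × C: no H
  3 × O: no H
  2 × C: 3 H each → 6
  2 × O: 1 H each → 2
  1 × Br: no H
  1 × C: 1 H
  1 × N: 2 H
  1 × N: 1 H
  1 × N (charge +1): no H
  1 × O (charge -1): no H
  Total hydrogens = 26.

26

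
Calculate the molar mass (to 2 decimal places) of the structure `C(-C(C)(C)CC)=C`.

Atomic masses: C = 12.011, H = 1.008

98.19

Molecular formula: C7H14.
M = 7×12.011 + 14×1.008 = 98.19 g/mol.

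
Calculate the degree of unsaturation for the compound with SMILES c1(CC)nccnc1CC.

4

Molecular formula from the SMILES: C8H12N2.
DoU = (2C + 2 + N − H − X)/2 = (2·8 + 2 + 2 − 12 − 0)/2 = 8/2 = 4.
(Structurally: 1 ring(s) + 3 π bond(s) = 4.)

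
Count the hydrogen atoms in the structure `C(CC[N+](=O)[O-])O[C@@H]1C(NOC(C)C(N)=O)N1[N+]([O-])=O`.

15

Hydrogens are implicit in SMILES; fill each atom to its normal valence:
  5 × O: no H
  3 × C: 2 H each → 6
  3 × C: 1 H each → 3
  2 × N (charge +1): no H
  2 × O (charge -1): no H
  1 × C: 3 H
  1 × C: no H
  1 × N: 2 H
  1 × N: 1 H
  1 × N: no H
  Total hydrogens = 15.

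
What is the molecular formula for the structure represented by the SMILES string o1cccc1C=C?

C6H6O

Heavy atoms from the SMILES: 6 C, 1 O.
Implicit hydrogens by atom environment:
  3 × C (aromatic): 1 H each → 3
  1 × C: 2 H
  1 × C: 1 H
  1 × C (aromatic): no H
  1 × O (aromatic): no H
  Total hydrogens = 6.
Molecular formula: C6H6O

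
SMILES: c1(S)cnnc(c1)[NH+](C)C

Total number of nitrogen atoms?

The symbol for nitrogen appears 3 times in the SMILES.

3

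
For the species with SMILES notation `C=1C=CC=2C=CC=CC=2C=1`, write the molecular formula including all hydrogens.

C10H8

Heavy atoms from the SMILES: 10 C.
Implicit hydrogens by atom environment:
  8 × C (aromatic): 1 H each → 8
  2 × C (aromatic): no H
  Total hydrogens = 8.
Molecular formula: C10H8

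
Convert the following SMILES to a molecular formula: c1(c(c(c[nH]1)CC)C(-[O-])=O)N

Heavy atoms from the SMILES: 7 C, 2 N, 2 O.
Implicit hydrogens by atom environment:
  3 × C (aromatic): no H
  1 × C: 3 H
  1 × C: 2 H
  1 × C (aromatic): 1 H
  1 × C: no H
  1 × N: 2 H
  1 × N (aromatic): 1 H
  1 × O: no H
  1 × O (charge -1): no H
  Total hydrogens = 9.
Net charge -1.
Molecular formula: C7H9N2O2-

C7H9N2O2-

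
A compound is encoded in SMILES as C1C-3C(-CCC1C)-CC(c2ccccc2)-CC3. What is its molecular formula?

C17H24

Heavy atoms from the SMILES: 17 C.
Implicit hydrogens by atom environment:
  6 × C: 2 H each → 12
  5 × C (aromatic): 1 H each → 5
  4 × C: 1 H each → 4
  1 × C: 3 H
  1 × C (aromatic): no H
  Total hydrogens = 24.
Molecular formula: C17H24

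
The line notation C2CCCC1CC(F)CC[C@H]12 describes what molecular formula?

C10H17F

Heavy atoms from the SMILES: 10 C, 1 F.
Implicit hydrogens by atom environment:
  7 × C: 2 H each → 14
  3 × C: 1 H each → 3
  1 × F: no H
  Total hydrogens = 17.
Molecular formula: C10H17F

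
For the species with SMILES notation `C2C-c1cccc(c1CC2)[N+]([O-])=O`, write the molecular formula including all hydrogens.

C10H11NO2

Heavy atoms from the SMILES: 10 C, 1 N, 2 O.
Implicit hydrogens by atom environment:
  4 × C: 2 H each → 8
  3 × C (aromatic): 1 H each → 3
  3 × C (aromatic): no H
  1 × N (charge +1): no H
  1 × O: no H
  1 × O (charge -1): no H
  Total hydrogens = 11.
Molecular formula: C10H11NO2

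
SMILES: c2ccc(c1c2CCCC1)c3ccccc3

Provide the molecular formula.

Heavy atoms from the SMILES: 16 C.
Implicit hydrogens by atom environment:
  8 × C (aromatic): 1 H each → 8
  4 × C: 2 H each → 8
  4 × C (aromatic): no H
  Total hydrogens = 16.
Molecular formula: C16H16

C16H16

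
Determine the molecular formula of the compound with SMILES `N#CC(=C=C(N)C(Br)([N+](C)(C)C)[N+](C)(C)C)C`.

Heavy atoms from the SMILES: 1 Br, 12 C, 4 N.
Implicit hydrogens by atom environment:
  7 × C: 3 H each → 21
  5 × C: no H
  2 × N (charge +1): no H
  1 × Br: no H
  1 × N: 2 H
  1 × N: no H
  Total hydrogens = 23.
Net charge +2.
Molecular formula: [C12H23BrN4]2+

[C12H23BrN4]2+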